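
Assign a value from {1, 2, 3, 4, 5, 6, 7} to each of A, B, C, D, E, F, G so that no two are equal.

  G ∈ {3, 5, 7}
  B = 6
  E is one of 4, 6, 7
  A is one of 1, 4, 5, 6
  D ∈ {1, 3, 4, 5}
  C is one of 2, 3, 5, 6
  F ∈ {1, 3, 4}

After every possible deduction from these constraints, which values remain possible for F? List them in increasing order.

B's domain is down to {6}, so B = 6. Strike 6 from A, C, E.
The 6 still-open variables draw from only 6 values {1, 2, 3, 4, 5, 7}, so each is used; only C can be 2, hence C = 2.
No further eliminations apply; F can still be any of 1, 3, 4.

1, 3, 4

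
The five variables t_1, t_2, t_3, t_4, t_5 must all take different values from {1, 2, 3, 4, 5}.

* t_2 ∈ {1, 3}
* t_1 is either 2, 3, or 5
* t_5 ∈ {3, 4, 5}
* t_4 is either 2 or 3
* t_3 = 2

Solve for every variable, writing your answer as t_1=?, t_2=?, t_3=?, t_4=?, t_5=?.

t_3's domain is down to {2}, so t_3 = 2. Remove 2 from t_1, t_4.
t_4's domain is down to {3}, so t_4 = 3. Strike 3 from t_1, t_2, t_5.
t_1's domain is down to {5}, so t_1 = 5. Strike 5 from t_5.
That leaves t_2 = 1.
That leaves t_5 = 4.

t_1=5, t_2=1, t_3=2, t_4=3, t_5=4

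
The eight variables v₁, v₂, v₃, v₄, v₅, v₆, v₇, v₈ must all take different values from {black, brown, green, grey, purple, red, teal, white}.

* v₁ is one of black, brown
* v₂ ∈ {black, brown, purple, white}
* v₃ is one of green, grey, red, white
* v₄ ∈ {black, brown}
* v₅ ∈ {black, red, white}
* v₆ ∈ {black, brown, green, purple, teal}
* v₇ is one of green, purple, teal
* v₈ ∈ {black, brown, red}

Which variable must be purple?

v₂

Among the 8 variables, grey fits only v₃ (and all 8 values in {black, brown, green, grey, purple, red, teal, white} must be used), so v₃ = grey.
v₁ and v₄ between them cover only {black, brown} — a naked pair. Remove those values from v₂, v₅, v₆, v₈.
That leaves v₈ = red. So v₅ can't be red.
v₅'s domain is down to {white}, so v₅ = white. Strike white from v₂.
So purple goes to v₂.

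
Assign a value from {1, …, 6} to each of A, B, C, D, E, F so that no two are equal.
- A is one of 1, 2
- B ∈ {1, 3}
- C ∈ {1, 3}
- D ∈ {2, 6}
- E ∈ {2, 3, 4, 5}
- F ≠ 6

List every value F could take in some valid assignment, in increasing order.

4, 5

Among the 6 variables, 6 fits only D (and all 6 values in {1, 2, 3, 4, 5, 6} must be used), so D = 6.
B and C share exactly the 2 values {1, 3}; by pigeonhole those values go to them, so strike 1, 3 from A, E, F.
A's domain is down to {2}, so A = 2. Strike 2 from E, F.
No further eliminations apply; F can still be any of 4, 5.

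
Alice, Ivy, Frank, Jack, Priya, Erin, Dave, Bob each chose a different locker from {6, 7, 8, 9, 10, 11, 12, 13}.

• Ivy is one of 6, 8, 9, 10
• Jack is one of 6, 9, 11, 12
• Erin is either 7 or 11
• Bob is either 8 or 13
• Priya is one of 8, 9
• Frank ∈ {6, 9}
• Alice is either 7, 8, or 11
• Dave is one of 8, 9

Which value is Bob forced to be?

Among the 8 variables, 10 fits only Ivy (and all 8 values in {6, 7, 8, 9, 10, 11, 12, 13} must be used), so Ivy = 10.
The 7 still-open variables draw from only 7 values {6, 7, 8, 9, 11, 12, 13}, so each is used; only Jack can be 12, hence Jack = 12.
The 6 still-open variables draw from only 6 values {6, 7, 8, 9, 11, 13}, so each is used; only Frank can be 6, hence Frank = 6.
The 5 still-open variables together cover exactly {7, 8, 9, 11, 13} — 5 values for 5 variables — and 13 appears only in Bob's list, so Bob = 13.

13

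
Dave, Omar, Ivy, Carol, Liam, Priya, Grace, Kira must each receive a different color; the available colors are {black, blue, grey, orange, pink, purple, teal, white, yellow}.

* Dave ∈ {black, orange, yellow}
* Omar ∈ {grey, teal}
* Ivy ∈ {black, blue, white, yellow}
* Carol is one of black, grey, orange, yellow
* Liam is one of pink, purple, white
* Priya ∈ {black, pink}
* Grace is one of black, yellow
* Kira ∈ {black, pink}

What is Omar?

Priya and Kira between them cover only {black, pink} — a naked pair. Remove those values from Dave, Ivy, Carol, Liam, Grace.
Grace has just one choice, so Grace = yellow. Eliminate yellow elsewhere: Dave, Ivy, Carol.
Dave must be orange (only option left). Strike orange from Carol.
Carol's domain is down to {grey}, so Carol = grey. So Omar can't be grey.
So Omar = teal.

teal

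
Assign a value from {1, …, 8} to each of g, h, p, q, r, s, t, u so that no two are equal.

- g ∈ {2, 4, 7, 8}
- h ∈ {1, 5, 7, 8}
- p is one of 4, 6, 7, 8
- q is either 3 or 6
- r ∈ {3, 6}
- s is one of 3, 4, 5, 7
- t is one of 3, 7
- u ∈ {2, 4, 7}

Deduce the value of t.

The 8 variables draw from only 8 values {1, 2, 3, 4, 5, 6, 7, 8}, so each is used; only h can be 1, hence h = 1.
The 7 still-open variables draw from only 7 values {2, 3, 4, 5, 6, 7, 8}, so each is used; only s can be 5, hence s = 5.
q and r between them cover only {3, 6} — a naked pair. Remove those values from p, t.
So t = 7.

7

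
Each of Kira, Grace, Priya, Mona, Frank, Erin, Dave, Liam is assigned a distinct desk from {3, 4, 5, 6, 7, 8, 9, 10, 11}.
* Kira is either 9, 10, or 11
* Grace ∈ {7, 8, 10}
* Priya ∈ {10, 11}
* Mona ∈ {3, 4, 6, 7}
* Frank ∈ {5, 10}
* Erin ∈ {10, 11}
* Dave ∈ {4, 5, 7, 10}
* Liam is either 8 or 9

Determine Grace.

7

Priya and Erin share exactly the 2 values {10, 11}; by pigeonhole those values go to them, so strike 10, 11 from Kira, Grace, Frank, Dave.
That leaves Kira = 9. Eliminate 9 elsewhere: Liam.
Frank has just one choice, so Frank = 5. Remove 5 from Dave.
That leaves Liam = 8. Strike 8 from Grace.
So Grace = 7.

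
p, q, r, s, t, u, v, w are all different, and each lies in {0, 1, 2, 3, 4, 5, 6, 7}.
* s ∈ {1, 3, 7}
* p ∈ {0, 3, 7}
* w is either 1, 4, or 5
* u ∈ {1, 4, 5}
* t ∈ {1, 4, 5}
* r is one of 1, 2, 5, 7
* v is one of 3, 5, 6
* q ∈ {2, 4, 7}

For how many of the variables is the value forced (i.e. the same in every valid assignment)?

The 8 variables together cover exactly {0, 1, 2, 3, 4, 5, 6, 7} — 8 values for 8 variables — and 0 appears only in p's list, so p = 0.
The 7 still-open variables draw from only 7 values {1, 2, 3, 4, 5, 6, 7}, so each is used; only v can be 6, hence v = 6.
The 6 still-open variables draw from only 6 values {1, 2, 3, 4, 5, 7}, so each is used; only s can be 3, hence s = 3.
t, u, w share exactly the 3 values {1, 4, 5}; by pigeonhole those values go to them, so strike 1, 4, 5 from q, r.
Determined: p=0, s=3, v=6. The other variables each still have more than one consistent value. That makes 3.

3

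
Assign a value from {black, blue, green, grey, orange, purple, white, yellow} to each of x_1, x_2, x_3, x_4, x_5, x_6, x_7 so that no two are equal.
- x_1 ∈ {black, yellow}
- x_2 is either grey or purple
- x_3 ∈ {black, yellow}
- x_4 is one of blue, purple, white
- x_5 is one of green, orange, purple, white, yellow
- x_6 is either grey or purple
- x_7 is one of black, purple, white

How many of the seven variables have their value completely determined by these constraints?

2

The 2 variables x_1 and x_3 are confined to {black, yellow}, which locks those values in; drop them from x_5, x_7.
x_2 and x_6 between them cover only {grey, purple} — a naked pair. Remove those values from x_4, x_5, x_7.
x_7 has just one choice, so x_7 = white. Remove white from x_4, x_5.
x_4's domain is down to {blue}, so x_4 = blue.
Determined: x_4=blue, x_7=white. The other variables each still have more than one consistent value. That makes 2.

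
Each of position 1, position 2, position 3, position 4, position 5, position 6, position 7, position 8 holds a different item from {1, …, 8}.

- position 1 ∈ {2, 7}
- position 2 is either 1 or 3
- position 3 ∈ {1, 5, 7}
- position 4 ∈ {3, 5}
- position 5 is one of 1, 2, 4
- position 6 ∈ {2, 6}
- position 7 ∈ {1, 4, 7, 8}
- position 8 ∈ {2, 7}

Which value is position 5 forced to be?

4

The 8 variables together cover exactly {1, 2, 3, 4, 5, 6, 7, 8} — 8 values for 8 variables — and 6 appears only in position 6's list, so position 6 = 6.
The 7 still-open variables together cover exactly {1, 2, 3, 4, 5, 7, 8} — 7 values for 7 variables — and 8 appears only in position 7's list, so position 7 = 8.
The 6 still-open variables draw from only 6 values {1, 2, 3, 4, 5, 7}, so each is used; only position 5 can be 4, hence position 5 = 4.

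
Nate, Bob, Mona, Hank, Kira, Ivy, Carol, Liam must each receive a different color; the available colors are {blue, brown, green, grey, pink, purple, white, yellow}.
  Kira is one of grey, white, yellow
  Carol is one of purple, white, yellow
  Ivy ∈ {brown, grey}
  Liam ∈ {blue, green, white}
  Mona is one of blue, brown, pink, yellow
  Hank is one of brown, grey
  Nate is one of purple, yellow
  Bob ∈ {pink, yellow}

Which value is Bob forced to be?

The 8 variables draw from only 8 values {blue, brown, green, grey, pink, purple, white, yellow}, so each is used; only Liam can be green, hence Liam = green.
The 7 still-open variables draw from only 7 values {blue, brown, grey, pink, purple, white, yellow}, so each is used; only Mona can be blue, hence Mona = blue.
The 6 still-open variables draw from only 6 values {brown, grey, pink, purple, white, yellow}, so each is used; only Bob can be pink, hence Bob = pink.

pink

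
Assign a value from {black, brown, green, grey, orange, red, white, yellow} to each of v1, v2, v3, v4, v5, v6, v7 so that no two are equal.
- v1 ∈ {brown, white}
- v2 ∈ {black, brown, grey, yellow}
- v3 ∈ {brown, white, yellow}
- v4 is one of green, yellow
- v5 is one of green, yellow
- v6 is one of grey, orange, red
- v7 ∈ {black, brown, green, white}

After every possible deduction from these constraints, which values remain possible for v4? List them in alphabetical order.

v4 and v5 share exactly the 2 values {green, yellow}; by pigeonhole those values go to them, so strike green, yellow from v2, v3, v7.
v1 and v3 between them cover only {brown, white} — a naked pair. Remove those values from v2, v7.
v7 must be black (only option left). Eliminate black elsewhere: v2.
v2's domain is down to {grey}, so v2 = grey. Remove grey from v6.
No further eliminations apply; v4 can still be any of green, yellow.

green, yellow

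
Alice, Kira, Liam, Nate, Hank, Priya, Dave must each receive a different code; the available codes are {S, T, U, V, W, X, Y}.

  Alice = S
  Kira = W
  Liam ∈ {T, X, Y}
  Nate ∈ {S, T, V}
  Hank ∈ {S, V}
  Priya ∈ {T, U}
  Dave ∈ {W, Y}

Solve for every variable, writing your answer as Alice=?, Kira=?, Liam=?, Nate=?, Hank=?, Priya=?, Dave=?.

Alice must be S (only option left). Strike S from Nate, Hank.
Kira must be W (only option left). Eliminate W elsewhere: Dave.
Hank has just one choice, so Hank = V. So Nate can't be V.
That leaves Dave = Y. Strike Y from Liam.
Nate's domain is down to {T}, so Nate = T. Remove T from Liam, Priya.
Priya's domain is down to {U}, so Priya = U.
Liam's domain is down to {X}, so Liam = X.

Alice=S, Kira=W, Liam=X, Nate=T, Hank=V, Priya=U, Dave=Y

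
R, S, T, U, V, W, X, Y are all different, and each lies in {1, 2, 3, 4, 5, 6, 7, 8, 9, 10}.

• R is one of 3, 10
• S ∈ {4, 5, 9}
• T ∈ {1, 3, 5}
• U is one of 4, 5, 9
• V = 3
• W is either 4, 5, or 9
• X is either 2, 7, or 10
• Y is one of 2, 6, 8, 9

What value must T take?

1

V must be 3 (only option left). Remove 3 from R, T.
R has just one choice, so R = 10. Eliminate 10 elsewhere: X.
S, U, W between them cover only {4, 5, 9} — a naked triple. Remove those values from T, Y.
So T = 1.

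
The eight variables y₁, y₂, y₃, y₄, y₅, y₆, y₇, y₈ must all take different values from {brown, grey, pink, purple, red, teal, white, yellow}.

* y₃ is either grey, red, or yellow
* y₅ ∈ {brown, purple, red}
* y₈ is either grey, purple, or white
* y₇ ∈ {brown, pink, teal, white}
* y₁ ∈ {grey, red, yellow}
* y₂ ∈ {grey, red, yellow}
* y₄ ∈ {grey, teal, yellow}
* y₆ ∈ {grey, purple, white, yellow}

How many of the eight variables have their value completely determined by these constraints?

3

Among the 8 variables, pink fits only y₇ (and all 8 values in {brown, grey, pink, purple, red, teal, white, yellow} must be used), so y₇ = pink.
Among the 7 still-open variables, brown fits only y₅ (and all 7 values in {brown, grey, purple, red, teal, white, yellow} must be used), so y₅ = brown.
The 6 still-open variables draw from only 6 values {grey, purple, red, teal, white, yellow}, so each is used; only y₄ can be teal, hence y₄ = teal.
The 3 variables y₁, y₂, y₃ are confined to {grey, red, yellow}, which locks those values in; drop them from y₆, y₈.
Determined: y₄=teal, y₅=brown, y₇=pink. The other variables each still have more than one consistent value. That makes 3.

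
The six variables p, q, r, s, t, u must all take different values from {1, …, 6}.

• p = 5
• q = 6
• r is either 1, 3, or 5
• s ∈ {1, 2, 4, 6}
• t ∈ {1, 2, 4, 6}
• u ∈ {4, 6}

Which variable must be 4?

p's domain is down to {5}, so p = 5. Remove 5 from r.
q has just one choice, so q = 6. So s, t, u can't be 6.
So 4 goes to u.

u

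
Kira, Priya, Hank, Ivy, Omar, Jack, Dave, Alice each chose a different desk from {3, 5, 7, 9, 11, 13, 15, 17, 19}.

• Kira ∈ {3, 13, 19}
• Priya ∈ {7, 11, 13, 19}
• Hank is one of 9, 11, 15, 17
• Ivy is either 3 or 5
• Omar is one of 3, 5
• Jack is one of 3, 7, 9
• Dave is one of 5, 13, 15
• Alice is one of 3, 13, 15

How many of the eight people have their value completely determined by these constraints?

1

Ivy and Omar share exactly the 2 values {3, 5}; by pigeonhole those values go to them, so strike 3, 5 from Kira, Jack, Dave, Alice.
Dave and Alice share exactly the 2 values {13, 15}; by pigeonhole those values go to them, so strike 13, 15 from Kira, Priya, Hank.
Kira must be 19 (only option left). Strike 19 from Priya.
Determined: Kira=19. The other people each still have more than one consistent value. That makes 1.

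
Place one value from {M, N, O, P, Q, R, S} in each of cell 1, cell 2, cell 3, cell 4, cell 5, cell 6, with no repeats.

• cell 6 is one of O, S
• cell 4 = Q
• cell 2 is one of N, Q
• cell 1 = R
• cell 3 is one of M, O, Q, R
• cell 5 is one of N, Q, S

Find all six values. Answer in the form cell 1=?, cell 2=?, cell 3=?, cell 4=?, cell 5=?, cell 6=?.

cell 1 must be R (only option left). So cell 3 can't be R.
cell 4's domain is down to {Q}, so cell 4 = Q. So cell 2, cell 3, cell 5 can't be Q.
cell 2 must be N (only option left). Strike N from cell 5.
cell 5 has just one choice, so cell 5 = S. Eliminate S elsewhere: cell 6.
cell 6 has just one choice, so cell 6 = O. Remove O from cell 3.
cell 3's domain is down to {M}, so cell 3 = M.

cell 1=R, cell 2=N, cell 3=M, cell 4=Q, cell 5=S, cell 6=O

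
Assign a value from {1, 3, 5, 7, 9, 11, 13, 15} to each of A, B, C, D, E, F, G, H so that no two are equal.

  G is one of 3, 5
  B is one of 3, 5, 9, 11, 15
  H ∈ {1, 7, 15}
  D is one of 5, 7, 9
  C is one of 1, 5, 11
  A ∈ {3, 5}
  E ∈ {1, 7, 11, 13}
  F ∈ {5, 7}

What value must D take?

Among the 8 variables, 13 fits only E (and all 8 values in {1, 3, 5, 7, 9, 11, 13, 15} must be used), so E = 13.
A and G between them cover only {3, 5} — a naked pair. Remove those values from B, C, D, F.
F has just one choice, so F = 7. Remove 7 from D, H.
So D = 9.

9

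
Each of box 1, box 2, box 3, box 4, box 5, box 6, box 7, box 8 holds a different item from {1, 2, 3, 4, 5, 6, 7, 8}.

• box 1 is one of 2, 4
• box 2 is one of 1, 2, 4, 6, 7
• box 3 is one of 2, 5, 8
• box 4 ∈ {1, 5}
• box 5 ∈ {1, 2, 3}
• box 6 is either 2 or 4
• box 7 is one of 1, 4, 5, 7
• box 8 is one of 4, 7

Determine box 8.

Among the 8 variables, 3 fits only box 5 (and all 8 values in {1, 2, 3, 4, 5, 6, 7, 8} must be used), so box 5 = 3.
Among the 7 still-open variables, 6 fits only box 2 (and all 7 values in {1, 2, 4, 5, 6, 7, 8} must be used), so box 2 = 6.
Among the 6 still-open variables, 8 fits only box 3 (and all 6 values in {1, 2, 4, 5, 7, 8} must be used), so box 3 = 8.
box 1 and box 6 between them cover only {2, 4} — a naked pair. Remove those values from box 7, box 8.
So box 8 = 7.

7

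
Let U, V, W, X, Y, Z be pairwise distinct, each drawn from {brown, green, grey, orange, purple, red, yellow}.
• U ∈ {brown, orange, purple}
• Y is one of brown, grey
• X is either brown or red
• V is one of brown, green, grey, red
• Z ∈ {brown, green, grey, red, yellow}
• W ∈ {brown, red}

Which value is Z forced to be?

yellow

W and X share exactly the 2 values {brown, red}; by pigeonhole those values go to them, so strike brown, red from U, V, Y, Z.
That leaves Y = grey. Remove grey from V, Z.
V must be green (only option left). So Z can't be green.
So Z = yellow.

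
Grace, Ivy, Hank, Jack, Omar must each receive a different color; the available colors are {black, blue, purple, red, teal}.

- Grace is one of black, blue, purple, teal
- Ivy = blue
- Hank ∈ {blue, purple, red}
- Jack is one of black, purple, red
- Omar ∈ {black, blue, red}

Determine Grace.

Ivy must be blue (only option left). Strike blue from Grace, Hank, Omar.
The 4 still-open variables together cover exactly {black, purple, red, teal} — 4 values for 4 variables — and teal appears only in Grace's list, so Grace = teal.

teal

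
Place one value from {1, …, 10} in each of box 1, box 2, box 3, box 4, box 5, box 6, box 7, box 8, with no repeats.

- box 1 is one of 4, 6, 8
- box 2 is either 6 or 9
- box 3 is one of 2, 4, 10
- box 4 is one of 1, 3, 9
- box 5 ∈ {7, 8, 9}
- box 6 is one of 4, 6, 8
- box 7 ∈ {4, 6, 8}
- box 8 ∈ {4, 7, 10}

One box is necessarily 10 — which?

box 1, box 6, box 7 share exactly the 3 values {4, 6, 8}; by pigeonhole those values go to them, so strike 4, 6, 8 from box 2, box 3, box 5, box 8.
box 2 has just one choice, so box 2 = 9. So box 4, box 5 can't be 9.
box 5 must be 7 (only option left). Remove 7 from box 8.
So 10 goes to box 8.

box 8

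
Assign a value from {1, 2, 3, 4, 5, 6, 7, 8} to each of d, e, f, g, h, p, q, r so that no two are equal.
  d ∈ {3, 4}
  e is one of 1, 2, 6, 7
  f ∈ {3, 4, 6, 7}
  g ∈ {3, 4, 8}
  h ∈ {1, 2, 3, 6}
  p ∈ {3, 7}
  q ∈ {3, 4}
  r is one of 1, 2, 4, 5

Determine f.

Among the 8 variables, 5 fits only r (and all 8 values in {1, 2, 3, 4, 5, 6, 7, 8} must be used), so r = 5.
The 7 still-open variables draw from only 7 values {1, 2, 3, 4, 6, 7, 8}, so each is used; only g can be 8, hence g = 8.
The 2 variables d and q are confined to {3, 4}, which locks those values in; drop them from f, h, p.
p's domain is down to {7}, so p = 7. So e, f can't be 7.
So f = 6.

6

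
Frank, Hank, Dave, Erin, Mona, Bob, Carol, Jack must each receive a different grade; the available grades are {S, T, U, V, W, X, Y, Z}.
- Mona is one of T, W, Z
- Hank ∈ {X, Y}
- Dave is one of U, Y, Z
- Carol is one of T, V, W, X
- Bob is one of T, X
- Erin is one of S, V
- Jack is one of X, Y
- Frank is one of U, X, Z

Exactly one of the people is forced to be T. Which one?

Bob

The 8 variables draw from only 8 values {S, T, U, V, W, X, Y, Z}, so each is used; only Erin can be S, hence Erin = S.
Among the 7 still-open variables, V fits only Carol (and all 7 values in {T, U, V, W, X, Y, Z} must be used), so Carol = V.
Among the 6 still-open variables, W fits only Mona (and all 6 values in {T, U, W, X, Y, Z} must be used), so Mona = W.
The 5 still-open variables draw from only 5 values {T, U, X, Y, Z}, so each is used; only Bob can be T, hence Bob = T.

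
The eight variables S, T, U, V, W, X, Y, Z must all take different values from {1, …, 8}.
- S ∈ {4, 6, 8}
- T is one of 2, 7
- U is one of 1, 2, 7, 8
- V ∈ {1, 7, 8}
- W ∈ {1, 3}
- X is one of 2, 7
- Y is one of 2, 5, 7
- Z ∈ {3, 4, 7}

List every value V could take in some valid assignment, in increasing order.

1, 8

The 8 variables together cover exactly {1, 2, 3, 4, 5, 6, 7, 8} — 8 values for 8 variables — and 5 appears only in Y's list, so Y = 5.
The 7 still-open variables together cover exactly {1, 2, 3, 4, 6, 7, 8} — 7 values for 7 variables — and 6 appears only in S's list, so S = 6.
The 6 still-open variables draw from only 6 values {1, 2, 3, 4, 7, 8}, so each is used; only Z can be 4, hence Z = 4.
Among the 5 still-open variables, 3 fits only W (and all 5 values in {1, 2, 3, 7, 8} must be used), so W = 3.
T and X share exactly the 2 values {2, 7}; by pigeonhole those values go to them, so strike 2, 7 from U, V.
No further eliminations apply; V can still be any of 1, 8.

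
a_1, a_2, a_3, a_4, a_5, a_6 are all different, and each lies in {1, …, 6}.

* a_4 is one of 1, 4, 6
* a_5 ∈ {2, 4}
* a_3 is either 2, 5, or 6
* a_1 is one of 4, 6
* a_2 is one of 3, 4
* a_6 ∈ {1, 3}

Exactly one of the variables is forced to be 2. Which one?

a_5

The 6 variables draw from only 6 values {1, 2, 3, 4, 5, 6}, so each is used; only a_3 can be 5, hence a_3 = 5.
Among the 5 still-open variables, 2 fits only a_5 (and all 5 values in {1, 2, 3, 4, 6} must be used), so a_5 = 2.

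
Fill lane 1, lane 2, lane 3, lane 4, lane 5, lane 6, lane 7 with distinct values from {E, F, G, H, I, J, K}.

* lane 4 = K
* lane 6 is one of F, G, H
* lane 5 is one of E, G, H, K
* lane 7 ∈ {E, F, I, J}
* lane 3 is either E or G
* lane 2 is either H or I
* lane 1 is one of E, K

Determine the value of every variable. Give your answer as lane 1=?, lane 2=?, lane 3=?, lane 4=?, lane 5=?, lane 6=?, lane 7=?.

lane 4 has just one choice, so lane 4 = K. Strike K from lane 1, lane 5.
lane 1 must be E (only option left). So lane 3, lane 5, lane 7 can't be E.
lane 3 has just one choice, so lane 3 = G. So lane 5, lane 6 can't be G.
lane 5 has just one choice, so lane 5 = H. Eliminate H elsewhere: lane 2, lane 6.
lane 6's domain is down to {F}, so lane 6 = F. Eliminate F elsewhere: lane 7.
lane 2 has just one choice, so lane 2 = I. Remove I from lane 7.
That leaves lane 7 = J.

lane 1=E, lane 2=I, lane 3=G, lane 4=K, lane 5=H, lane 6=F, lane 7=J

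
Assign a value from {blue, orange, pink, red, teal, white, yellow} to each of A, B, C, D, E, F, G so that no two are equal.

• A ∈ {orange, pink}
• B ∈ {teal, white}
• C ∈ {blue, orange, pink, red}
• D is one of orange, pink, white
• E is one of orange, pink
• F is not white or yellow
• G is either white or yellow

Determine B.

teal

The 7 variables together cover exactly {blue, orange, pink, red, teal, white, yellow} — 7 values for 7 variables — and yellow appears only in G's list, so G = yellow.
The 2 variables A and E are confined to {orange, pink}, which locks those values in; drop them from C, D, F.
That leaves D = white. Eliminate white elsewhere: B.
So B = teal.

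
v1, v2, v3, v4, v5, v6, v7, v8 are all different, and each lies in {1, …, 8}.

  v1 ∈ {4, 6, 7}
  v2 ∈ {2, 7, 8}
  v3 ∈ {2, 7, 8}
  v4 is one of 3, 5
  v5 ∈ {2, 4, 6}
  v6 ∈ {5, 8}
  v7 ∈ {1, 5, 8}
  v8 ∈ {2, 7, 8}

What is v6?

5

The 8 variables draw from only 8 values {1, 2, 3, 4, 5, 6, 7, 8}, so each is used; only v7 can be 1, hence v7 = 1.
The 7 still-open variables draw from only 7 values {2, 3, 4, 5, 6, 7, 8}, so each is used; only v4 can be 3, hence v4 = 3.
The 6 still-open variables draw from only 6 values {2, 4, 5, 6, 7, 8}, so each is used; only v6 can be 5, hence v6 = 5.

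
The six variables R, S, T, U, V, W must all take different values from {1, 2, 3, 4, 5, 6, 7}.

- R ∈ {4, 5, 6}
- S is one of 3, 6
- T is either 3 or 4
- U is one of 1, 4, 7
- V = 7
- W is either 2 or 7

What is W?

2

V must be 7 (only option left). Eliminate 7 elsewhere: U, W.
So W = 2.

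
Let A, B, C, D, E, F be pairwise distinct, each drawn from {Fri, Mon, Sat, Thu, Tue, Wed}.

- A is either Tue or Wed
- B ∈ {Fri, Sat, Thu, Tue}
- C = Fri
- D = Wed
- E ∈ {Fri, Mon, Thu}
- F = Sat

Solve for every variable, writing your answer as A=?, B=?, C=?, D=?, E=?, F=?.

A=Tue, B=Thu, C=Fri, D=Wed, E=Mon, F=Sat

C's domain is down to {Fri}, so C = Fri. Remove Fri from B, E.
D has just one choice, so D = Wed. Remove Wed from A.
F's domain is down to {Sat}, so F = Sat. Strike Sat from B.
That leaves A = Tue. Eliminate Tue elsewhere: B.
B must be Thu (only option left). Remove Thu from E.
E's domain is down to {Mon}, so E = Mon.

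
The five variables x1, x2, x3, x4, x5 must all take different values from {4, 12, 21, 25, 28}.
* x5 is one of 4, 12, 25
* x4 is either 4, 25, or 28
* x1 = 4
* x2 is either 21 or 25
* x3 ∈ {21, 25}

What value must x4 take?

x1 must be 4 (only option left). Eliminate 4 elsewhere: x4, x5.
The 4 still-open variables together cover exactly {12, 21, 25, 28} — 4 values for 4 variables — and 12 appears only in x5's list, so x5 = 12.
The 3 still-open variables draw from only 3 values {21, 25, 28}, so each is used; only x4 can be 28, hence x4 = 28.

28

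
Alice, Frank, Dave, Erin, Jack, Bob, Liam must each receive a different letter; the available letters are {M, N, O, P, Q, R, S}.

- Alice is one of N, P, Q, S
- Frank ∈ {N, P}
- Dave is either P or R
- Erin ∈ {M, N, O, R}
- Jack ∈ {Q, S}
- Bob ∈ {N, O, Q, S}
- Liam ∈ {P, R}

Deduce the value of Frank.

N

The 7 variables draw from only 7 values {M, N, O, P, Q, R, S}, so each is used; only Erin can be M, hence Erin = M.
The 6 still-open variables draw from only 6 values {N, O, P, Q, R, S}, so each is used; only Bob can be O, hence Bob = O.
Dave and Liam share exactly the 2 values {P, R}; by pigeonhole those values go to them, so strike P, R from Alice, Frank.
So Frank = N.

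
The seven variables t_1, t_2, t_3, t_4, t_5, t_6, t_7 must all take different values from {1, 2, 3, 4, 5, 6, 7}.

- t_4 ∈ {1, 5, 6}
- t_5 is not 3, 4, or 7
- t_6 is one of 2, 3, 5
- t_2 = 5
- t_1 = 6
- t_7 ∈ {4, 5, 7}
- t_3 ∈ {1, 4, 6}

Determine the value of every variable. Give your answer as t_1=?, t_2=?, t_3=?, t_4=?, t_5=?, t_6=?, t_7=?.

t_1=6, t_2=5, t_3=4, t_4=1, t_5=2, t_6=3, t_7=7

t_1 has just one choice, so t_1 = 6. Remove 6 from t_3, t_4, t_5.
That leaves t_2 = 5. Remove 5 from t_4, t_5, t_6, t_7.
t_4 has just one choice, so t_4 = 1. Strike 1 from t_3, t_5.
t_5 must be 2 (only option left). So t_6 can't be 2.
t_6 has just one choice, so t_6 = 3.
t_3 has just one choice, so t_3 = 4. Remove 4 from t_7.
t_7 has just one choice, so t_7 = 7.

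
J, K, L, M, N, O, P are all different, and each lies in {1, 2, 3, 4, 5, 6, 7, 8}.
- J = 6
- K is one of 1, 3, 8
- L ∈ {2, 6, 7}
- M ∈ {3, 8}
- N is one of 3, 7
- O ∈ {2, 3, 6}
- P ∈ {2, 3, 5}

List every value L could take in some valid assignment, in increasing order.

2, 7

J has just one choice, so J = 6. Eliminate 6 elsewhere: L, O.
The 6 still-open variables draw from only 6 values {1, 2, 3, 5, 7, 8}, so each is used; only K can be 1, hence K = 1.
Among the 5 still-open variables, 5 fits only P (and all 5 values in {2, 3, 5, 7, 8} must be used), so P = 5.
The 4 still-open variables together cover exactly {2, 3, 7, 8} — 4 values for 4 variables — and 8 appears only in M's list, so M = 8.
No further eliminations apply; L can still be any of 2, 7.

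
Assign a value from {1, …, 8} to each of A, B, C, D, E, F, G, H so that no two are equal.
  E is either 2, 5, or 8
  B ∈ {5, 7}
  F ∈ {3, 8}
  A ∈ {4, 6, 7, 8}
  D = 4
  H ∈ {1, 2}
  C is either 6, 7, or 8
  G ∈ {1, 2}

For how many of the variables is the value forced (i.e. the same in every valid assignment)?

2

D has just one choice, so D = 4. Eliminate 4 elsewhere: A.
The 7 still-open variables together cover exactly {1, 2, 3, 5, 6, 7, 8} — 7 values for 7 variables — and 3 appears only in F's list, so F = 3.
The 2 variables G and H are confined to {1, 2}, which locks those values in; drop them from E.
Determined: D=4, F=3. The other variables each still have more than one consistent value. That makes 2.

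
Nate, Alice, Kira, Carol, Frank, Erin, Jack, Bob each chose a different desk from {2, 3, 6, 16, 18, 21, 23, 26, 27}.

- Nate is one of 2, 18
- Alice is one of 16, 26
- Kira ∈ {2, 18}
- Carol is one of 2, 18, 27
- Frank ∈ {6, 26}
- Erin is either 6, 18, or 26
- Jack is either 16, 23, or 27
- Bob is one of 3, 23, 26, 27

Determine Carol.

Among the 8 variables, 3 fits only Bob (and all 8 values in {2, 3, 6, 16, 18, 23, 26, 27} must be used), so Bob = 3.
The 7 still-open variables draw from only 7 values {2, 6, 16, 18, 23, 26, 27}, so each is used; only Jack can be 23, hence Jack = 23.
Among the 6 still-open variables, 16 fits only Alice (and all 6 values in {2, 6, 16, 18, 26, 27} must be used), so Alice = 16.
The 5 still-open variables together cover exactly {2, 6, 18, 26, 27} — 5 values for 5 variables — and 27 appears only in Carol's list, so Carol = 27.

27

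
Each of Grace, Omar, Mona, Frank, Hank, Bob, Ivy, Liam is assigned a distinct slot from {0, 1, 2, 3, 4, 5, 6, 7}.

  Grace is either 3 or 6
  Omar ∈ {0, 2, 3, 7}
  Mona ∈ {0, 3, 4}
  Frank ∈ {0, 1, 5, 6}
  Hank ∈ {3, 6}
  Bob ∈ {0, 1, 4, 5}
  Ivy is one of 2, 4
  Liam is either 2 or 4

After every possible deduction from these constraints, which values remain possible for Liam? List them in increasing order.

2, 4

The 8 variables together cover exactly {0, 1, 2, 3, 4, 5, 6, 7} — 8 values for 8 variables — and 7 appears only in Omar's list, so Omar = 7.
The 2 variables Grace and Hank are confined to {3, 6}, which locks those values in; drop them from Mona, Frank.
Ivy and Liam share exactly the 2 values {2, 4}; by pigeonhole those values go to them, so strike 2, 4 from Mona, Bob.
Mona has just one choice, so Mona = 0. Eliminate 0 elsewhere: Frank, Bob.
No further eliminations apply; Liam can still be any of 2, 4.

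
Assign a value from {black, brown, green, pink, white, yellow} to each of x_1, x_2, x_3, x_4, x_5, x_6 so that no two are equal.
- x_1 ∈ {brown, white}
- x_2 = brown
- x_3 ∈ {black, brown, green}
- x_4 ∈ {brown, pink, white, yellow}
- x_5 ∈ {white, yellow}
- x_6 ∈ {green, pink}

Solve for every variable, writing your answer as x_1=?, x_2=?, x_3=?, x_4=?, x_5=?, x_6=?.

x_2 has just one choice, so x_2 = brown. So x_1, x_3, x_4 can't be brown.
x_1's domain is down to {white}, so x_1 = white. Remove white from x_4, x_5.
x_5 has just one choice, so x_5 = yellow. Strike yellow from x_4.
x_4's domain is down to {pink}, so x_4 = pink. Strike pink from x_6.
x_6's domain is down to {green}, so x_6 = green. So x_3 can't be green.
x_3 has just one choice, so x_3 = black.

x_1=white, x_2=brown, x_3=black, x_4=pink, x_5=yellow, x_6=green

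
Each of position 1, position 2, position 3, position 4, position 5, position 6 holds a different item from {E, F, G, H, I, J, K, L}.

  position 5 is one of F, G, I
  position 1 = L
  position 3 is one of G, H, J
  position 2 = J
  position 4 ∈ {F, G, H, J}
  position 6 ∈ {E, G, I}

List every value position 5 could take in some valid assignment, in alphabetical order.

position 1 has just one choice, so position 1 = L.
position 2 has just one choice, so position 2 = J. Remove J from position 3, position 4.
No further eliminations apply; position 5 can still be any of F, G, I.

F, G, I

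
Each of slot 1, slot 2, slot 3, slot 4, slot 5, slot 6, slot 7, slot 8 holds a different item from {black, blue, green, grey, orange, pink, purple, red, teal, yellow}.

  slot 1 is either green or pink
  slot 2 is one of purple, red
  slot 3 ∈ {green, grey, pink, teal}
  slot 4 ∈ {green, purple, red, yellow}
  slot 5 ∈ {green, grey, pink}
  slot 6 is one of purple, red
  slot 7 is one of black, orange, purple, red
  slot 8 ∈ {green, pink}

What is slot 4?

yellow

slot 1 and slot 8 between them cover only {green, pink} — a naked pair. Remove those values from slot 3, slot 4, slot 5.
slot 5 must be grey (only option left). So slot 3 can't be grey.
That leaves slot 3 = teal.
slot 2 and slot 6 share exactly the 2 values {purple, red}; by pigeonhole those values go to them, so strike purple, red from slot 4, slot 7.
So slot 4 = yellow.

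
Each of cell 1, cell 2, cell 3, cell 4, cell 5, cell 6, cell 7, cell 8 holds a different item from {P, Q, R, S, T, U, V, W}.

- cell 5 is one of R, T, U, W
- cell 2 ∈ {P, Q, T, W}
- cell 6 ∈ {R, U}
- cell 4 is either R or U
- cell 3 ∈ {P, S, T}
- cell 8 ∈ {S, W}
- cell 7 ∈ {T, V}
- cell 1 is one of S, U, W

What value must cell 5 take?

Among the 8 variables, Q fits only cell 2 (and all 8 values in {P, Q, R, S, T, U, V, W} must be used), so cell 2 = Q.
The 7 still-open variables draw from only 7 values {P, R, S, T, U, V, W}, so each is used; only cell 3 can be P, hence cell 3 = P.
The 6 still-open variables draw from only 6 values {R, S, T, U, V, W}, so each is used; only cell 7 can be V, hence cell 7 = V.
The 5 still-open variables draw from only 5 values {R, S, T, U, W}, so each is used; only cell 5 can be T, hence cell 5 = T.

T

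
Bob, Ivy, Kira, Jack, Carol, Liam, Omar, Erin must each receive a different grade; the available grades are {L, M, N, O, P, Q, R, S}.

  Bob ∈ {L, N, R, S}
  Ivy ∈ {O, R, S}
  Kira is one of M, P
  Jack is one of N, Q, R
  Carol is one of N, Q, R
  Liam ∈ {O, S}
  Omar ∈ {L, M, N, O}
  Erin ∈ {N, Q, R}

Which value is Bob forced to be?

Among the 8 variables, P fits only Kira (and all 8 values in {L, M, N, O, P, Q, R, S} must be used), so Kira = P.
The 7 still-open variables together cover exactly {L, M, N, O, Q, R, S} — 7 values for 7 variables — and M appears only in Omar's list, so Omar = M.
The 6 still-open variables together cover exactly {L, N, O, Q, R, S} — 6 values for 6 variables — and L appears only in Bob's list, so Bob = L.

L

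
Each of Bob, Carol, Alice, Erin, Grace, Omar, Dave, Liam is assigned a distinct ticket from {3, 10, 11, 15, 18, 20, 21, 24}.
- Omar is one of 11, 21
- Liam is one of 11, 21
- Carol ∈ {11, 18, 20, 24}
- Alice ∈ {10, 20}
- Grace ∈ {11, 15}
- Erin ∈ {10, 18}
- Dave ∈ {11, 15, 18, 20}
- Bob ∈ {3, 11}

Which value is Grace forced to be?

The 8 variables draw from only 8 values {3, 10, 11, 15, 18, 20, 21, 24}, so each is used; only Bob can be 3, hence Bob = 3.
Among the 7 still-open variables, 24 fits only Carol (and all 7 values in {10, 11, 15, 18, 20, 21, 24} must be used), so Carol = 24.
Omar and Liam between them cover only {11, 21} — a naked pair. Remove those values from Grace, Dave.
So Grace = 15.

15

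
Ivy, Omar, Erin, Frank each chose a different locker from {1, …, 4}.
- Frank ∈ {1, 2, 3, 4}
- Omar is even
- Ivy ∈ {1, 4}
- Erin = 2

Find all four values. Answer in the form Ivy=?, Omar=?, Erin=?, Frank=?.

Ivy=1, Omar=4, Erin=2, Frank=3

Erin has just one choice, so Erin = 2. So Omar, Frank can't be 2.
That leaves Omar = 4. Remove 4 from Ivy, Frank.
Ivy's domain is down to {1}, so Ivy = 1. Strike 1 from Frank.
That leaves Frank = 3.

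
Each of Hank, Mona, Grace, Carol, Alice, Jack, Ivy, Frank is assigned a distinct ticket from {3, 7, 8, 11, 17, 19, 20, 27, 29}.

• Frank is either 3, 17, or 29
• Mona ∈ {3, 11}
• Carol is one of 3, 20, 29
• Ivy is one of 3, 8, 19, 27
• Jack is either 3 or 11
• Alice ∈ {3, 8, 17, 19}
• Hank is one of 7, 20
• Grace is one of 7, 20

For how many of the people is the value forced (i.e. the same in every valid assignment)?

2

Hank and Grace share exactly the 2 values {7, 20}; by pigeonhole those values go to them, so strike 7, 20 from Carol.
The 2 variables Mona and Jack are confined to {3, 11}, which locks those values in; drop them from Carol, Alice, Ivy, Frank.
Carol must be 29 (only option left). So Frank can't be 29.
That leaves Frank = 17. Eliminate 17 elsewhere: Alice.
Determined: Carol=29, Frank=17. The other people each still have more than one consistent value. That makes 2.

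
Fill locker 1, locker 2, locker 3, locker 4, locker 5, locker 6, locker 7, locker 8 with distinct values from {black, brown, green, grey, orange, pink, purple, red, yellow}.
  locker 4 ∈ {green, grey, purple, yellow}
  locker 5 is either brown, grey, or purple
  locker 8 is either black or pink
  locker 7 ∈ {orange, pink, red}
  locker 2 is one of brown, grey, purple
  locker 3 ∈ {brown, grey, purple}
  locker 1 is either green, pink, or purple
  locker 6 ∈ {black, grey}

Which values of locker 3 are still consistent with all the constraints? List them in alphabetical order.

brown, grey, purple

The 3 variables locker 2, locker 3, locker 5 are confined to {brown, grey, purple}, which locks those values in; drop them from locker 1, locker 4, locker 6.
locker 6's domain is down to {black}, so locker 6 = black. So locker 8 can't be black.
That leaves locker 8 = pink. So locker 1, locker 7 can't be pink.
locker 1's domain is down to {green}, so locker 1 = green. Eliminate green elsewhere: locker 4.
locker 4's domain is down to {yellow}, so locker 4 = yellow.
No further eliminations apply; locker 3 can still be any of brown, grey, purple.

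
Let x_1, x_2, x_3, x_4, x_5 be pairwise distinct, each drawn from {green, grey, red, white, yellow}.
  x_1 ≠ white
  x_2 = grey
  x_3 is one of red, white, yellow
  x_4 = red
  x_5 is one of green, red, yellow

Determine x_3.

white

x_2's domain is down to {grey}, so x_2 = grey. So x_1 can't be grey.
x_4's domain is down to {red}, so x_4 = red. Strike red from x_1, x_3, x_5.
Among the 3 still-open variables, white fits only x_3 (and all 3 values in {green, white, yellow} must be used), so x_3 = white.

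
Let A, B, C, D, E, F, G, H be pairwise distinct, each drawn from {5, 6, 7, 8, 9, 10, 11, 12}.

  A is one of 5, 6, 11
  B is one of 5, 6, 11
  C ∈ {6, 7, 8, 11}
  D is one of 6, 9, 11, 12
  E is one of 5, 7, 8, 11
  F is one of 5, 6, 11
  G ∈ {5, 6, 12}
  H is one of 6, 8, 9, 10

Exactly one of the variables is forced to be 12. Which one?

G

The 8 variables draw from only 8 values {5, 6, 7, 8, 9, 10, 11, 12}, so each is used; only H can be 10, hence H = 10.
Among the 7 still-open variables, 9 fits only D (and all 7 values in {5, 6, 7, 8, 9, 11, 12} must be used), so D = 9.
The 6 still-open variables together cover exactly {5, 6, 7, 8, 11, 12} — 6 values for 6 variables — and 12 appears only in G's list, so G = 12.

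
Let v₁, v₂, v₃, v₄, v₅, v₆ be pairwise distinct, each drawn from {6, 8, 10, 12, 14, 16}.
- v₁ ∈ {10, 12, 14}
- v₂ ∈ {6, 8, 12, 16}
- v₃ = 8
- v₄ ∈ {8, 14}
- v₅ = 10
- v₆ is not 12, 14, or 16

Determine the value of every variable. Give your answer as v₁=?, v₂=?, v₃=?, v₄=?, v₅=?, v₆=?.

v₃ must be 8 (only option left). Remove 8 from v₂, v₄, v₆.
v₄ must be 14 (only option left). So v₁ can't be 14.
v₅ has just one choice, so v₅ = 10. Eliminate 10 elsewhere: v₁, v₆.
v₆ has just one choice, so v₆ = 6. Strike 6 from v₂.
v₁ has just one choice, so v₁ = 12. So v₂ can't be 12.
That leaves v₂ = 16.

v₁=12, v₂=16, v₃=8, v₄=14, v₅=10, v₆=6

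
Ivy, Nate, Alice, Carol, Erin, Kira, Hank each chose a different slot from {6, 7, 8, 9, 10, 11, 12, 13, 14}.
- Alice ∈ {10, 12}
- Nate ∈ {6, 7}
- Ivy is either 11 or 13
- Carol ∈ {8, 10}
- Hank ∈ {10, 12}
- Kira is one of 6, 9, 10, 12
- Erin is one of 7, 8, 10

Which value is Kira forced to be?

Alice and Hank between them cover only {10, 12} — a naked pair. Remove those values from Carol, Erin, Kira.
That leaves Carol = 8. Remove 8 from Erin.
That leaves Erin = 7. So Nate can't be 7.
Nate must be 6 (only option left). So Kira can't be 6.
So Kira = 9.

9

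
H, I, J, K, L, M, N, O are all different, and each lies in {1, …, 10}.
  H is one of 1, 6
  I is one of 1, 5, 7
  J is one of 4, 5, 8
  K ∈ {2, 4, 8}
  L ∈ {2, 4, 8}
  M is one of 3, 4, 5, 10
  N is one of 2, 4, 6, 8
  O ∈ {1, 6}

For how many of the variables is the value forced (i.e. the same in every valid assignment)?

2

H and O between them cover only {1, 6} — a naked pair. Remove those values from I, N.
The 3 variables K, L, N are confined to {2, 4, 8}, which locks those values in; drop them from J, M.
J's domain is down to {5}, so J = 5. Remove 5 from I, M.
I must be 7 (only option left).
Determined: I=7, J=5. The other variables each still have more than one consistent value. That makes 2.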